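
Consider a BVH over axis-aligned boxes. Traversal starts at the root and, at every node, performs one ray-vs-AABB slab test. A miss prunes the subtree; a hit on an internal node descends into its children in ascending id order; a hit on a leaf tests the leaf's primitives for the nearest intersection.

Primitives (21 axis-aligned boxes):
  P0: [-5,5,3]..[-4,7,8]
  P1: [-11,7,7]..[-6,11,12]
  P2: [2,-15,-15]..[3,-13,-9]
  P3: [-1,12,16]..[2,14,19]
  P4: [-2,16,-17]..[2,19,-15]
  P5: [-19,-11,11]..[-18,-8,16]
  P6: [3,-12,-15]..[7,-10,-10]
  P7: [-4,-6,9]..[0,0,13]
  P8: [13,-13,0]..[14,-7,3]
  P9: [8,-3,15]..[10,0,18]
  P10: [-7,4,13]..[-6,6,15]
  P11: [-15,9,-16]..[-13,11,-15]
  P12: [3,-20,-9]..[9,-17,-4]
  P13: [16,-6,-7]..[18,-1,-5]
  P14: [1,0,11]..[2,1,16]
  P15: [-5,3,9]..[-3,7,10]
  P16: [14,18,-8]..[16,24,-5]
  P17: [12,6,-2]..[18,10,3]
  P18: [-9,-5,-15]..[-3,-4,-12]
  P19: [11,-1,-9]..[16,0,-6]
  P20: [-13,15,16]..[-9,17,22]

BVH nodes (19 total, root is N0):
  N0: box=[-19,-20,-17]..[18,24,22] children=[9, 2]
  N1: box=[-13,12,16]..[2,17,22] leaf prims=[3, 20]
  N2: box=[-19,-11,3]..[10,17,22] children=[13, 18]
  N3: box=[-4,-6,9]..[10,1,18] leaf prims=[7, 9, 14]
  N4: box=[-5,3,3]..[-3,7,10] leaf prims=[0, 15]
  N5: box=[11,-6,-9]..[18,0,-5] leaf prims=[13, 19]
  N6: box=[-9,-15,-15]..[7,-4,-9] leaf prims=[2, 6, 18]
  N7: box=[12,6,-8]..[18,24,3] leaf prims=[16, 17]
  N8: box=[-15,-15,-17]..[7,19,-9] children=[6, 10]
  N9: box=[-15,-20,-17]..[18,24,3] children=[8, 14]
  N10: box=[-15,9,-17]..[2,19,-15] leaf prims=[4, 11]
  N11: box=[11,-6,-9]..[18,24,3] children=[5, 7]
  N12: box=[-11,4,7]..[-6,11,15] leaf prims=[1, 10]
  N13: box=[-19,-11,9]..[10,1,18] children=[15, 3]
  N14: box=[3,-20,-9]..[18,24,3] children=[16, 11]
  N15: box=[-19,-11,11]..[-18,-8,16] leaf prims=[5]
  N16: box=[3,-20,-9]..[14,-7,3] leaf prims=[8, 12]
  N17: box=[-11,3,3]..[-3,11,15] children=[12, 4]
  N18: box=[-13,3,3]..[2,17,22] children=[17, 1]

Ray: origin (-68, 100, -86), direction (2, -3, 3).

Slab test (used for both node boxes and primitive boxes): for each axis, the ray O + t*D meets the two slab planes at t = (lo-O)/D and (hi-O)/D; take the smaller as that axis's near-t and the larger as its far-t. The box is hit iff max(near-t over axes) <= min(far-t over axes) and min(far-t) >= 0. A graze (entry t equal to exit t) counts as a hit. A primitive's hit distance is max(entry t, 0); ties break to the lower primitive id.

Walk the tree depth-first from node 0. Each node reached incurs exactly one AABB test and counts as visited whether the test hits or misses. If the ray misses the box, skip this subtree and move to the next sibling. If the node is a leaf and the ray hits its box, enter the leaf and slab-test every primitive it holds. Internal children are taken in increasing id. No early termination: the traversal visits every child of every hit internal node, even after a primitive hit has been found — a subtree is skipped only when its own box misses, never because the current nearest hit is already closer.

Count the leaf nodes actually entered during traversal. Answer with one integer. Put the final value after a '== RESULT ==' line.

Traverse from the root:
N0 x:[49/2,43] y:[76/3,40] z:[23,36] -> hit [76/3,36], descend [2, 9]
  N2 x:[49/2,39] y:[83/3,37] z:[89/3,36] -> hit [89/3,36], descend [13, 18]
    N13 x:[49/2,39] y:[33,37] z:[95/3,104/3] -> hit [33,104/3], descend [3, 15]
      N3 x:[32,39] y:[33,106/3] z:[95/3,104/3] -> hit [33,104/3] leaf, test {P7(miss), P9(miss), P14(miss)}
      N15 x:[49/2,25] y:[36,37] z:[97/3,34] -> miss, prune
    N18 x:[55/2,35] y:[83/3,97/3] z:[89/3,36] -> hit [89/3,97/3], descend [1, 17]
      N1 x:[55/2,35] y:[83/3,88/3] z:[34,36] -> miss, prune
      N17 x:[57/2,65/2] y:[89/3,97/3] z:[89/3,101/3] -> hit [89/3,97/3], descend [4, 12]
        N4 x:[63/2,65/2] y:[31,97/3] z:[89/3,32] -> hit [63/2,32] leaf, test {P0(miss), P15@t=95/3}
        N12 x:[57/2,31] y:[89/3,32] z:[31,101/3] -> hit [31,31] leaf, test {P1@t=31, P10(miss)}
  N9 x:[53/2,43] y:[76/3,40] z:[23,89/3] -> hit [53/2,89/3], descend [8, 14]
    N8 x:[53/2,75/2] y:[27,115/3] z:[23,77/3] -> miss, prune
    N14 x:[71/2,43] y:[76/3,40] z:[77/3,89/3] -> miss, prune

13 AABB tests over nodes [0, 2, 13, 3, 15, 18, 1, 17, 4, 12, 9, 8, 14]; 3 leaves entered; closest P1.

== RESULT ==
3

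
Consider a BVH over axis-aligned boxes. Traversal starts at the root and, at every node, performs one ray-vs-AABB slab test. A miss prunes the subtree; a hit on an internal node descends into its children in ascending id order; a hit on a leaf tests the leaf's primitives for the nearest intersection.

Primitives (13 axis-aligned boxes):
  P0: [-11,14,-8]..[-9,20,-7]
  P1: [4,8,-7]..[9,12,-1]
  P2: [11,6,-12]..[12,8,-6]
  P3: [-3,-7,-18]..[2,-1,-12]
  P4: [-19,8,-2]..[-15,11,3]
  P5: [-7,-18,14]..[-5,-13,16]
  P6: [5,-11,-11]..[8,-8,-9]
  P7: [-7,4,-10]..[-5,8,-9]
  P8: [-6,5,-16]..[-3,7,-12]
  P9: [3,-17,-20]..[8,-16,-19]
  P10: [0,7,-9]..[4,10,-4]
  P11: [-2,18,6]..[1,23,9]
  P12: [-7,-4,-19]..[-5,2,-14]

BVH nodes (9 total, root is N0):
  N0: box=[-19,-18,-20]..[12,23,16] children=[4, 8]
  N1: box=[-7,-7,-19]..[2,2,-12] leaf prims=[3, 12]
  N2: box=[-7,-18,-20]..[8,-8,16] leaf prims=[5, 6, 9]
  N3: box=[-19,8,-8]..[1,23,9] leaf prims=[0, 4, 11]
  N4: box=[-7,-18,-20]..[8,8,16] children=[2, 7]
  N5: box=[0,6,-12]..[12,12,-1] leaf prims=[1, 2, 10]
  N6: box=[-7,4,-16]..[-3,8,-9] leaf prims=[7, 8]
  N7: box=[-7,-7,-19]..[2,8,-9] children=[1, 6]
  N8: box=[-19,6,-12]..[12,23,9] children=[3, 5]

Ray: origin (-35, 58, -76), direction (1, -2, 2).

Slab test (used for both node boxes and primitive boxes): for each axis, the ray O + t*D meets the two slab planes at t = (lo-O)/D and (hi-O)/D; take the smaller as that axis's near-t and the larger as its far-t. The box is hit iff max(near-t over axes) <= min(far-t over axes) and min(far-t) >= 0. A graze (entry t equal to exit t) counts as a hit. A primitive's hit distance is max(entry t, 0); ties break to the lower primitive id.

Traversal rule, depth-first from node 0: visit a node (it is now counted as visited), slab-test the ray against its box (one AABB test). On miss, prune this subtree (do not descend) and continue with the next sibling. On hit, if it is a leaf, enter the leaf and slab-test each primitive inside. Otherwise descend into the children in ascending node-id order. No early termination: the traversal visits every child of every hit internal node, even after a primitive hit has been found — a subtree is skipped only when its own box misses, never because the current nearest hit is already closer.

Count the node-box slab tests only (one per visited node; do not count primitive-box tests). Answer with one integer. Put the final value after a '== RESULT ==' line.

Traverse from the root:
N0 x:[16,47] y:[35/2,38] z:[28,46] -> hit [28,38], descend [4, 8]
  N4 x:[28,43] y:[25,38] z:[28,46] -> hit [28,38], descend [2, 7]
    N2 x:[28,43] y:[33,38] z:[28,46] -> hit [33,38] leaf, test {P5(miss), P6(miss), P9(miss)}
    N7 x:[28,37] y:[25,65/2] z:[57/2,67/2] -> hit [57/2,65/2], descend [1, 6]
      N1 x:[28,37] y:[28,65/2] z:[57/2,32] -> hit [57/2,32] leaf, test {P3@t=32, P12@t=57/2}
      N6 x:[28,32] y:[25,27] z:[30,67/2] -> miss, prune
  N8 x:[16,47] y:[35/2,26] z:[32,85/2] -> miss, prune

Summary -> nodes [0, 4, 2, 7, 1, 6, 8]; box-tests=7; leaf-entries=2; first=P12

== RESULT ==
7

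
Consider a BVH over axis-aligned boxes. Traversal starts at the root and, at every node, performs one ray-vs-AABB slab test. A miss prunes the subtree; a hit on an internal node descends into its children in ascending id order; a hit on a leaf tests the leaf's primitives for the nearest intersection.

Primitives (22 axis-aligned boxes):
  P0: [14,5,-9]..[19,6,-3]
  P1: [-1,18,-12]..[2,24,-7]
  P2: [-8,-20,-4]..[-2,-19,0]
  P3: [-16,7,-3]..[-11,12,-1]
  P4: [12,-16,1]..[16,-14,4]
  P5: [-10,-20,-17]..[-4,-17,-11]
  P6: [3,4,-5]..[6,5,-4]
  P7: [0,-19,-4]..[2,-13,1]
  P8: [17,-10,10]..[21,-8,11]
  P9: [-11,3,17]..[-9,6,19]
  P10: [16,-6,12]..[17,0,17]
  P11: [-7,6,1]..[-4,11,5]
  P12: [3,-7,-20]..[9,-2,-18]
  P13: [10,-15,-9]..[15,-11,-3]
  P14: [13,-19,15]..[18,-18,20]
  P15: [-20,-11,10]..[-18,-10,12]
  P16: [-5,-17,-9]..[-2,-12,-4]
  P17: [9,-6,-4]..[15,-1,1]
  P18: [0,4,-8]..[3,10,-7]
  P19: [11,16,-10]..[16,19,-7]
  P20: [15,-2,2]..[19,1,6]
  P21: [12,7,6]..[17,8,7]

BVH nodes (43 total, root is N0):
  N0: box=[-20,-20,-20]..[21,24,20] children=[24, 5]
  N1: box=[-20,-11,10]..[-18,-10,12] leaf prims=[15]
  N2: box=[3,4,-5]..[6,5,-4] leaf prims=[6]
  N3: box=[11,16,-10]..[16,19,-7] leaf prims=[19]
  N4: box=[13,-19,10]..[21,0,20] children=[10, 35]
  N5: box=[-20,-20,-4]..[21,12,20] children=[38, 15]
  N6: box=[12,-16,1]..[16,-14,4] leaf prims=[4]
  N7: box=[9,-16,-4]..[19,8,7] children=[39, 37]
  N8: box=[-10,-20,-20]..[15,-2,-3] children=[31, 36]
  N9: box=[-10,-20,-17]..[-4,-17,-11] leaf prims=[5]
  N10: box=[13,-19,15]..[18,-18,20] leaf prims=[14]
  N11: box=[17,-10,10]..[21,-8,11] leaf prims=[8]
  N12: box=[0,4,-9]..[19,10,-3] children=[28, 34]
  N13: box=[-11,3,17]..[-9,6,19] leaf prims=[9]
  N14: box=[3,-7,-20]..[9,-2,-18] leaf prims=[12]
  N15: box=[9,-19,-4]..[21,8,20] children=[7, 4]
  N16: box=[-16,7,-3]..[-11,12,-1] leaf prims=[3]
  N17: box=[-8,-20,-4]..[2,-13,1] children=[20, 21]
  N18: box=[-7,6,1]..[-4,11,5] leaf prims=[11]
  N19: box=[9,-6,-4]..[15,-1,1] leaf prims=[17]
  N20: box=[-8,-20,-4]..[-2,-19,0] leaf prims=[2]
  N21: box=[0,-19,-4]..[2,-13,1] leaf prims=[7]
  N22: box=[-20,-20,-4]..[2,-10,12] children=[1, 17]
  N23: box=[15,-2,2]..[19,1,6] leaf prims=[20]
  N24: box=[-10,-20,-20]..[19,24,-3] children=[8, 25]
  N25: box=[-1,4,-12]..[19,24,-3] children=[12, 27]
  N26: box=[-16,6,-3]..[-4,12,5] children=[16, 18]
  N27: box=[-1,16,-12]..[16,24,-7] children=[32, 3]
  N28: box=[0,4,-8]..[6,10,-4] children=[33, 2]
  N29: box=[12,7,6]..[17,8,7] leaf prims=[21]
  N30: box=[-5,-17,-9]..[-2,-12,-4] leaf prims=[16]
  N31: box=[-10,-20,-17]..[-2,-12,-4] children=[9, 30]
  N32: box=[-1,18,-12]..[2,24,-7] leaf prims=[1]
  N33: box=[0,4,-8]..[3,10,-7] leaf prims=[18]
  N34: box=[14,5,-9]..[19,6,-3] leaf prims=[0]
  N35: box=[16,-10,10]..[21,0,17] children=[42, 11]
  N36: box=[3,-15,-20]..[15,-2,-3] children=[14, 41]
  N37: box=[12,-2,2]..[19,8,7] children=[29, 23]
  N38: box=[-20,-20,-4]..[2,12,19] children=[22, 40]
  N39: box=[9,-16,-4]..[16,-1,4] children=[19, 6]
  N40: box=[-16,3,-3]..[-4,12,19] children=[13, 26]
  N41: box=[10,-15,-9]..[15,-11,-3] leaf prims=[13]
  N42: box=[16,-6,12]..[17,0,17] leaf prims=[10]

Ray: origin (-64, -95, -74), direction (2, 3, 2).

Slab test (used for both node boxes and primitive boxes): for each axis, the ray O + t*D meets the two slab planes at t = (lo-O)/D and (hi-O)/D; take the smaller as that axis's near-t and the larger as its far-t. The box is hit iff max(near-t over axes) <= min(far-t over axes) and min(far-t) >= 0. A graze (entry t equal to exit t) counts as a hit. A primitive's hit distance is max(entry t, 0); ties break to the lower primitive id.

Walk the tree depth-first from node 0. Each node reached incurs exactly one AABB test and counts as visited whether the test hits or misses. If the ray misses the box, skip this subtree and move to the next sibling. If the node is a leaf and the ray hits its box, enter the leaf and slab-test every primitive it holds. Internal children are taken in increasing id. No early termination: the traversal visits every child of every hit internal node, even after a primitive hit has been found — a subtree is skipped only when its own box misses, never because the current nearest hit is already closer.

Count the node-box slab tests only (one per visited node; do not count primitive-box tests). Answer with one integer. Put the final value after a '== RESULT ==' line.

Trace the traversal:
N0 x:[22,85/2] y:[25,119/3] z:[27,47] -> hit [27,119/3], descend [5, 24]
  N5 x:[22,85/2] y:[25,107/3] z:[35,47] -> hit [35,107/3], descend [15, 38]
    N15 x:[73/2,85/2] y:[76/3,103/3] z:[35,47] -> miss, prune
    N38 x:[22,33] y:[25,107/3] z:[35,93/2] -> miss, prune
  N24 x:[27,83/2] y:[25,119/3] z:[27,71/2] -> hit [27,71/2], descend [8, 25]
    N8 x:[27,79/2] y:[25,31] z:[27,71/2] -> hit [27,31], descend [31, 36]
      N31 x:[27,31] y:[25,83/3] z:[57/2,35] -> miss, prune
      N36 x:[67/2,79/2] y:[80/3,31] z:[27,71/2] -> miss, prune
    N25 x:[63/2,83/2] y:[33,119/3] z:[31,71/2] -> hit [33,71/2], descend [12, 27]
      N12 x:[32,83/2] y:[33,35] z:[65/2,71/2] -> hit [33,35], descend [28, 34]
        N28 x:[32,35] y:[33,35] z:[33,35] -> hit [33,35], descend [2, 33]
          N2 x:[67/2,35] y:[33,100/3] z:[69/2,35] -> miss, prune
          N33 x:[32,67/2] y:[33,35] z:[33,67/2] -> hit [33,67/2] leaf, test {P18@t=33}
        N34 x:[39,83/2] y:[100/3,101/3] z:[65/2,71/2] -> miss, prune
      N27 x:[63/2,40] y:[37,119/3] z:[31,67/2] -> miss, prune

Visited [0, 5, 15, 38, 24, 8, 31, 36, 25, 12, 28, 2, 33, 34, 27]. Tests: 15 box, 1 leaf. Nearest: P18.

== RESULT ==
15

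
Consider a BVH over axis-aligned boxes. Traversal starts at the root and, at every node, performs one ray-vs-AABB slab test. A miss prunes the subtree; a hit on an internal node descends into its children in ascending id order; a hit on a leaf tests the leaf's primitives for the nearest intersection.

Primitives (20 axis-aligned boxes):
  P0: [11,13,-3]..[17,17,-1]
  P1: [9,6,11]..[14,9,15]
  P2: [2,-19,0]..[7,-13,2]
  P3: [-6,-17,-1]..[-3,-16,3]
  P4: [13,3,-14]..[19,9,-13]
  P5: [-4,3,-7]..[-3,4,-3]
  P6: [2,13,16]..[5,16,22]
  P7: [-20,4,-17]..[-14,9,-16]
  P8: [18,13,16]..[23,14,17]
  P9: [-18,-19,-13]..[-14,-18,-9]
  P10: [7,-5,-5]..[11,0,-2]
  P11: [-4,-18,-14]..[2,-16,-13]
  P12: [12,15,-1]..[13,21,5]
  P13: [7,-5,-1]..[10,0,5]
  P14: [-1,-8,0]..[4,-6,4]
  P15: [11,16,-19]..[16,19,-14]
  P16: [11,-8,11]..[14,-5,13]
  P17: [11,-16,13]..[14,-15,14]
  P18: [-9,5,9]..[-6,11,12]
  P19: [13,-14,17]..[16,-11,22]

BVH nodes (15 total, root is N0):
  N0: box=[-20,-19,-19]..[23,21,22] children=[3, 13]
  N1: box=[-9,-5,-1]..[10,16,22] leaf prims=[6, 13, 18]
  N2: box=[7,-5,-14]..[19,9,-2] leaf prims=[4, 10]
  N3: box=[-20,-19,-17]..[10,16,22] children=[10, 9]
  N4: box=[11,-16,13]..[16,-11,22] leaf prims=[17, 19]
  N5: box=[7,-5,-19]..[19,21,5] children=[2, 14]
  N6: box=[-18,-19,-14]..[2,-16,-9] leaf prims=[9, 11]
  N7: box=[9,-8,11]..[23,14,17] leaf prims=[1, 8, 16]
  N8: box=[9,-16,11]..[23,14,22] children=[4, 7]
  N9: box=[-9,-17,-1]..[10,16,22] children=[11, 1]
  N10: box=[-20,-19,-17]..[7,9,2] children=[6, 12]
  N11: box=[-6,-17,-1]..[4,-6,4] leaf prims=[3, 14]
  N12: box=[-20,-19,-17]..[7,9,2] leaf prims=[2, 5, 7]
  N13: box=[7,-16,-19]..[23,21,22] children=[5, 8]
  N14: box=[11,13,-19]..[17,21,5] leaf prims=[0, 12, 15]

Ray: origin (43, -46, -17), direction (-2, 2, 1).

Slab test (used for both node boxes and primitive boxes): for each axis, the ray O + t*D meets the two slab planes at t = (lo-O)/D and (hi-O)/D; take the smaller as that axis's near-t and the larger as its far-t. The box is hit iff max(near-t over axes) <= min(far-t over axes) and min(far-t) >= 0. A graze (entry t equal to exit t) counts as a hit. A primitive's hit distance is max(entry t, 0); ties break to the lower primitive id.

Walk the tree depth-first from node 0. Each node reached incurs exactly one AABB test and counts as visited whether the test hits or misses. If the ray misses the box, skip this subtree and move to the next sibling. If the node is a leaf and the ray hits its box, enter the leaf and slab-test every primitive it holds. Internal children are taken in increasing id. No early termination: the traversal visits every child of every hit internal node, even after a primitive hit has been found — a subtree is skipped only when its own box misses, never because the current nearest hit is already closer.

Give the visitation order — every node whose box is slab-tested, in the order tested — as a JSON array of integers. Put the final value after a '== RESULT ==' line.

Traverse from the root:
N0 x:[10,63/2] y:[27/2,67/2] z:[-2,39] -> hit [27/2,63/2], descend [3, 13]
  N3 x:[33/2,63/2] y:[27/2,31] z:[0,39] -> hit [33/2,31], descend [9, 10]
    N9 x:[33/2,26] y:[29/2,31] z:[16,39] -> hit [33/2,26], descend [1, 11]
      N1 x:[33/2,26] y:[41/2,31] z:[16,39] -> hit [41/2,26] leaf, test {P6(miss), P13(miss), P18@t=26}
      N11 x:[39/2,49/2] y:[29/2,20] z:[16,21] -> hit [39/2,20] leaf, test {P3(miss), P14@t=39/2}
    N10 x:[18,63/2] y:[27/2,55/2] z:[0,19] -> hit [18,19], descend [6, 12]
      N6 x:[41/2,61/2] y:[27/2,15] z:[3,8] -> miss, prune
      N12 x:[18,63/2] y:[27/2,55/2] z:[0,19] -> hit [18,19] leaf, test {P2(miss), P5(miss), P7(miss)}
  N13 x:[10,18] y:[15,67/2] z:[-2,39] -> hit [15,18], descend [5, 8]
    N5 x:[12,18] y:[41/2,67/2] z:[-2,22] -> miss, prune
    N8 x:[10,17] y:[15,30] z:[28,39] -> miss, prune

Summary -> nodes [0, 3, 9, 1, 11, 10, 6, 12, 13, 5, 8]; box-tests=11; leaf-entries=3; first=P14

== RESULT ==
[0, 3, 9, 1, 11, 10, 6, 12, 13, 5, 8]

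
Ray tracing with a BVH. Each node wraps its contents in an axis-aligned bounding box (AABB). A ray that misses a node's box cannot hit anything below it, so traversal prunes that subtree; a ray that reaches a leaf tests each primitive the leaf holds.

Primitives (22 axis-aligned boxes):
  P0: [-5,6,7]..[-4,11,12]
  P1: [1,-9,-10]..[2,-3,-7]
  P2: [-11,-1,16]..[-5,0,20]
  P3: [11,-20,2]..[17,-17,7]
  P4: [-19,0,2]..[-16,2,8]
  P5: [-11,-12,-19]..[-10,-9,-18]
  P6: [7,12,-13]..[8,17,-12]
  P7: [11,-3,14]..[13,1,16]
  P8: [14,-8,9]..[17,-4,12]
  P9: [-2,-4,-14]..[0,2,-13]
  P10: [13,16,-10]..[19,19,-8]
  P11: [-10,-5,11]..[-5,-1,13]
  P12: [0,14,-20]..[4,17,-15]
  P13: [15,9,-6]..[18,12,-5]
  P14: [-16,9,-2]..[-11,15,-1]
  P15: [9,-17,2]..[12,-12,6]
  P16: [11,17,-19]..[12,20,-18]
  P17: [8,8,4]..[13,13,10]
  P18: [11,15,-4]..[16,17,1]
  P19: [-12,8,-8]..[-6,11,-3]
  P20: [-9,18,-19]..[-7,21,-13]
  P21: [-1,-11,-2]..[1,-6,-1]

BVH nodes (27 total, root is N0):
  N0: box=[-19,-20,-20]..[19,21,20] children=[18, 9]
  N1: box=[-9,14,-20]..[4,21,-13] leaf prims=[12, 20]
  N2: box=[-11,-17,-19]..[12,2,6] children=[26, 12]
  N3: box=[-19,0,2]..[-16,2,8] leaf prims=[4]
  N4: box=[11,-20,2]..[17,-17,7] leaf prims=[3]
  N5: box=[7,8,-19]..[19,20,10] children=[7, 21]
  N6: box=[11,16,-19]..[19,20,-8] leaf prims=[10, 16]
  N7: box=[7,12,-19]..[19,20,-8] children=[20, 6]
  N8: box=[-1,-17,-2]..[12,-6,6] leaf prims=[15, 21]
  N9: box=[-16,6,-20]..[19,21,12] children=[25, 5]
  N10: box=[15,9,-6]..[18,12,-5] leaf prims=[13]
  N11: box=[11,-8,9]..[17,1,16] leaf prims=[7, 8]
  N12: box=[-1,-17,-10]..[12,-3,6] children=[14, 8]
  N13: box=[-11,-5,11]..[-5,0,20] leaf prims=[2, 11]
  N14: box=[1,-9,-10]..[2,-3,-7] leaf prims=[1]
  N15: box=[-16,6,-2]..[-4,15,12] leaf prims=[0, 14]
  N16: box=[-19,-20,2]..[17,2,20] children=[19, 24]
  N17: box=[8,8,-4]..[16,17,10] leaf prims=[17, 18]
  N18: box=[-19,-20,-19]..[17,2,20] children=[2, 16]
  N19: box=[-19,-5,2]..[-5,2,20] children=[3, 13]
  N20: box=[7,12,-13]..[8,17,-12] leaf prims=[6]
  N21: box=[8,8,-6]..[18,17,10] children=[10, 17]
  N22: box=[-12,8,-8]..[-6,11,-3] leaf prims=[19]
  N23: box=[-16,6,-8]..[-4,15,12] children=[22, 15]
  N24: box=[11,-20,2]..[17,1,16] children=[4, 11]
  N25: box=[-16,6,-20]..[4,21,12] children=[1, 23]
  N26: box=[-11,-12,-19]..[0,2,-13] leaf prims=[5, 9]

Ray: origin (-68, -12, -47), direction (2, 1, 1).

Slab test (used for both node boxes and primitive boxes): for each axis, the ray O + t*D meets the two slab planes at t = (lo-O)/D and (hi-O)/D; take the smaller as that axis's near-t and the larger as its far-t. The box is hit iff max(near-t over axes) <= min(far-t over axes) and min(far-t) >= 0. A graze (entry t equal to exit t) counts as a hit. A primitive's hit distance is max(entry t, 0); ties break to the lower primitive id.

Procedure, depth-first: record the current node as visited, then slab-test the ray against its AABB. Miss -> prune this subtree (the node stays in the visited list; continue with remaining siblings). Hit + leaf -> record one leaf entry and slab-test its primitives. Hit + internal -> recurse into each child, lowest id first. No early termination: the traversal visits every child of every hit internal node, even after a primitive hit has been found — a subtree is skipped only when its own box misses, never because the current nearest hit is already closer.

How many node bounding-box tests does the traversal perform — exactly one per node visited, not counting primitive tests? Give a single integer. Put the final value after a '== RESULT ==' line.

Traverse from the root:
N0 x:[49/2,87/2] y:[-8,33] z:[27,67] -> hit [27,33], descend [9, 18]
  N9 x:[26,87/2] y:[18,33] z:[27,59] -> hit [27,33], descend [5, 25]
    N5 x:[75/2,87/2] y:[20,32] z:[28,57] -> miss, prune
    N25 x:[26,36] y:[18,33] z:[27,59] -> hit [27,33], descend [1, 23]
      N1 x:[59/2,36] y:[26,33] z:[27,34] -> hit [59/2,33] leaf, test {P12(miss), P20@t=30}
      N23 x:[26,32] y:[18,27] z:[39,59] -> miss, prune
  N18 x:[49/2,85/2] y:[-8,14] z:[28,67] -> miss, prune

7 AABB tests over nodes [0, 9, 5, 25, 1, 23, 18]; 1 leaf entered; closest P20.

== RESULT ==
7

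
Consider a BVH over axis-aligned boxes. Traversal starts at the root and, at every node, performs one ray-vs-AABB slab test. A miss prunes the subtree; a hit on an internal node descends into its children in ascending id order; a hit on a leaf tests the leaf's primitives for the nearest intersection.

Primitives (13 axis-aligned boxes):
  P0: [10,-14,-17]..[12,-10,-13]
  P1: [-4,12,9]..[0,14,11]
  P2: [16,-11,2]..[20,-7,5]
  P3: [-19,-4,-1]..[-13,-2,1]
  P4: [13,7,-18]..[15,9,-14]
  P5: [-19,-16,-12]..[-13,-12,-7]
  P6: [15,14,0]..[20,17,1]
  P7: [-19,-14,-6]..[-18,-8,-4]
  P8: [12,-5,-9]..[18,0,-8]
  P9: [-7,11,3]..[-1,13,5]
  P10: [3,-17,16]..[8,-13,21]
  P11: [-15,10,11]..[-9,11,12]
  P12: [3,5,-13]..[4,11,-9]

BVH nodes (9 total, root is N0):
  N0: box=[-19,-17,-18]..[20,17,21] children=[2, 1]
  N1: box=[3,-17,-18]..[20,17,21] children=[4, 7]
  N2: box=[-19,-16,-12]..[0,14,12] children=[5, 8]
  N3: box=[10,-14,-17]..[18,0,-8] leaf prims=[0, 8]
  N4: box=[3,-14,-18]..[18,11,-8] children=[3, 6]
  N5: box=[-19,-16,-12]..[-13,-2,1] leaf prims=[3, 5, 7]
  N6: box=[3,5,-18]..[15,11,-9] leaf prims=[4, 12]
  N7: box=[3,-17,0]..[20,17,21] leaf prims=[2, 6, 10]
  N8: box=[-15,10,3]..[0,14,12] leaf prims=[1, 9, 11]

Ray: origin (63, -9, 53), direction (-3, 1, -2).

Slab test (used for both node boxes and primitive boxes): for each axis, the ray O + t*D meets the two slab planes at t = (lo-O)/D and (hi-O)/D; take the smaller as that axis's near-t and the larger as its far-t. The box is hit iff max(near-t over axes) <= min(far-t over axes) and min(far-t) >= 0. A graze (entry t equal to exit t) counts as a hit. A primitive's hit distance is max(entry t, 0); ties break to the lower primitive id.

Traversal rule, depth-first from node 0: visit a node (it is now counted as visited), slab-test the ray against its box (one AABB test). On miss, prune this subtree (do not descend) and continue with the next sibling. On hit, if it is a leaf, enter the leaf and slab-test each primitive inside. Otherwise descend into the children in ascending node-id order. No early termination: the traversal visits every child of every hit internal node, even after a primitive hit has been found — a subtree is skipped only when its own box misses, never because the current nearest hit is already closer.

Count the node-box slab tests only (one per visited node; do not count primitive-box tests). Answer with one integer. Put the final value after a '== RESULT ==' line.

Traverse from the root:
N0 x:[43/3,82/3] y:[-8,26] z:[16,71/2] -> hit [16,26], descend [1, 2]
  N1 x:[43/3,20] y:[-8,26] z:[16,71/2] -> hit [16,20], descend [4, 7]
    N4 x:[15,20] y:[-5,20] z:[61/2,71/2] -> miss, prune
    N7 x:[43/3,20] y:[-8,26] z:[16,53/2] -> hit [16,20] leaf, test {P2(miss), P6(miss), P10(miss)}
  N2 x:[21,82/3] y:[-7,23] z:[41/2,65/2] -> hit [21,23], descend [5, 8]
    N5 x:[76/3,82/3] y:[-7,7] z:[26,65/2] -> miss, prune
    N8 x:[21,26] y:[19,23] z:[41/2,25] -> hit [21,23] leaf, test {P1@t=21, P9(miss), P11(miss)}

Summary -> nodes [0, 1, 4, 7, 2, 5, 8]; box-tests=7; leaf-entries=2; first=P1

== RESULT ==
7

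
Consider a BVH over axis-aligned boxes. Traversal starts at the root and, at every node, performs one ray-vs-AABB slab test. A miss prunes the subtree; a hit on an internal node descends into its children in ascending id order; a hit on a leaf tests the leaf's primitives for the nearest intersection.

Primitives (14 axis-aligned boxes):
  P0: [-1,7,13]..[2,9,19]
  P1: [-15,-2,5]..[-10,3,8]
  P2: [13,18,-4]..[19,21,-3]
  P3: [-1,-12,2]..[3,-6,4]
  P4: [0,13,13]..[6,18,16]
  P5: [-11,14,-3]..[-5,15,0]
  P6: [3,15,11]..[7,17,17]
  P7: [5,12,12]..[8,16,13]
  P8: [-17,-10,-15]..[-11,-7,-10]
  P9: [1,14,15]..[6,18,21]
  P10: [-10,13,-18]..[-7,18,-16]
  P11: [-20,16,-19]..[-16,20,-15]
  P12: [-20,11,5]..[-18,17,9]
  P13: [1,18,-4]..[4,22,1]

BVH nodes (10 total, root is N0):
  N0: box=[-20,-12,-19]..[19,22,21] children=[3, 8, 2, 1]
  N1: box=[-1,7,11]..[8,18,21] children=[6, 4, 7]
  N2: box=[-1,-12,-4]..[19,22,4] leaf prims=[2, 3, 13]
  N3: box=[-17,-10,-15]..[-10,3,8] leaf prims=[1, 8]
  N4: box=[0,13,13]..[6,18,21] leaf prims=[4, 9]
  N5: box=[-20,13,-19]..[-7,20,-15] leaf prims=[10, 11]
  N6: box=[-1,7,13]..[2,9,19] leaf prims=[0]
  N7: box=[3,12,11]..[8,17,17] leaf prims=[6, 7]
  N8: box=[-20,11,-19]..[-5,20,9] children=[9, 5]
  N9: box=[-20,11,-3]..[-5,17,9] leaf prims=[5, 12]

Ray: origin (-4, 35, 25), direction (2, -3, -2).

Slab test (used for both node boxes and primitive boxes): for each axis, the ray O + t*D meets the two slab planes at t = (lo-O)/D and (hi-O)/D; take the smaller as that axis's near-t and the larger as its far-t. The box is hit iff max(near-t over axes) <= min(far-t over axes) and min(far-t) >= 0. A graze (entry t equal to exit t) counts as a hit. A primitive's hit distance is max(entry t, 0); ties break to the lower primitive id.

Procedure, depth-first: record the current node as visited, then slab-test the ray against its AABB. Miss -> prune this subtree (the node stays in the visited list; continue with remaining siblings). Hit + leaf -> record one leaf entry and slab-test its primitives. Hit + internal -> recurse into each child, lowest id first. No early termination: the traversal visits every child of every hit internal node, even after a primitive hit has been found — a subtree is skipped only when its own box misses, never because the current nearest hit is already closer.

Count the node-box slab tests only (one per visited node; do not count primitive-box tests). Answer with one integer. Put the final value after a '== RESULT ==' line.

Traverse from the root:
N0 x:[-8,23/2] y:[13/3,47/3] z:[2,22] -> hit [13/3,23/2], descend [1, 2, 3, 8]
  N1 x:[3/2,6] y:[17/3,28/3] z:[2,7] -> hit [17/3,6], descend [4, 6, 7]
    N4 x:[2,5] y:[17/3,22/3] z:[2,6] -> miss, prune
    N6 x:[3/2,3] y:[26/3,28/3] z:[3,6] -> miss, prune
    N7 x:[7/2,6] y:[6,23/3] z:[4,7] -> hit [6,6] leaf, test {P6(miss), P7(miss)}
  N2 x:[3/2,23/2] y:[13/3,47/3] z:[21/2,29/2] -> hit [21/2,23/2] leaf, test {P2(miss), P3(miss), P13(miss)}
  N3 x:[-13/2,-3] y:[32/3,15] z:[17/2,20] -> miss, prune
  N8 x:[-8,-1/2] y:[5,8] z:[8,22] -> miss, prune

order=[0, 1, 4, 6, 7, 2, 3, 8]  |boxes|=8  |leaves|=2  hit=miss

== RESULT ==
8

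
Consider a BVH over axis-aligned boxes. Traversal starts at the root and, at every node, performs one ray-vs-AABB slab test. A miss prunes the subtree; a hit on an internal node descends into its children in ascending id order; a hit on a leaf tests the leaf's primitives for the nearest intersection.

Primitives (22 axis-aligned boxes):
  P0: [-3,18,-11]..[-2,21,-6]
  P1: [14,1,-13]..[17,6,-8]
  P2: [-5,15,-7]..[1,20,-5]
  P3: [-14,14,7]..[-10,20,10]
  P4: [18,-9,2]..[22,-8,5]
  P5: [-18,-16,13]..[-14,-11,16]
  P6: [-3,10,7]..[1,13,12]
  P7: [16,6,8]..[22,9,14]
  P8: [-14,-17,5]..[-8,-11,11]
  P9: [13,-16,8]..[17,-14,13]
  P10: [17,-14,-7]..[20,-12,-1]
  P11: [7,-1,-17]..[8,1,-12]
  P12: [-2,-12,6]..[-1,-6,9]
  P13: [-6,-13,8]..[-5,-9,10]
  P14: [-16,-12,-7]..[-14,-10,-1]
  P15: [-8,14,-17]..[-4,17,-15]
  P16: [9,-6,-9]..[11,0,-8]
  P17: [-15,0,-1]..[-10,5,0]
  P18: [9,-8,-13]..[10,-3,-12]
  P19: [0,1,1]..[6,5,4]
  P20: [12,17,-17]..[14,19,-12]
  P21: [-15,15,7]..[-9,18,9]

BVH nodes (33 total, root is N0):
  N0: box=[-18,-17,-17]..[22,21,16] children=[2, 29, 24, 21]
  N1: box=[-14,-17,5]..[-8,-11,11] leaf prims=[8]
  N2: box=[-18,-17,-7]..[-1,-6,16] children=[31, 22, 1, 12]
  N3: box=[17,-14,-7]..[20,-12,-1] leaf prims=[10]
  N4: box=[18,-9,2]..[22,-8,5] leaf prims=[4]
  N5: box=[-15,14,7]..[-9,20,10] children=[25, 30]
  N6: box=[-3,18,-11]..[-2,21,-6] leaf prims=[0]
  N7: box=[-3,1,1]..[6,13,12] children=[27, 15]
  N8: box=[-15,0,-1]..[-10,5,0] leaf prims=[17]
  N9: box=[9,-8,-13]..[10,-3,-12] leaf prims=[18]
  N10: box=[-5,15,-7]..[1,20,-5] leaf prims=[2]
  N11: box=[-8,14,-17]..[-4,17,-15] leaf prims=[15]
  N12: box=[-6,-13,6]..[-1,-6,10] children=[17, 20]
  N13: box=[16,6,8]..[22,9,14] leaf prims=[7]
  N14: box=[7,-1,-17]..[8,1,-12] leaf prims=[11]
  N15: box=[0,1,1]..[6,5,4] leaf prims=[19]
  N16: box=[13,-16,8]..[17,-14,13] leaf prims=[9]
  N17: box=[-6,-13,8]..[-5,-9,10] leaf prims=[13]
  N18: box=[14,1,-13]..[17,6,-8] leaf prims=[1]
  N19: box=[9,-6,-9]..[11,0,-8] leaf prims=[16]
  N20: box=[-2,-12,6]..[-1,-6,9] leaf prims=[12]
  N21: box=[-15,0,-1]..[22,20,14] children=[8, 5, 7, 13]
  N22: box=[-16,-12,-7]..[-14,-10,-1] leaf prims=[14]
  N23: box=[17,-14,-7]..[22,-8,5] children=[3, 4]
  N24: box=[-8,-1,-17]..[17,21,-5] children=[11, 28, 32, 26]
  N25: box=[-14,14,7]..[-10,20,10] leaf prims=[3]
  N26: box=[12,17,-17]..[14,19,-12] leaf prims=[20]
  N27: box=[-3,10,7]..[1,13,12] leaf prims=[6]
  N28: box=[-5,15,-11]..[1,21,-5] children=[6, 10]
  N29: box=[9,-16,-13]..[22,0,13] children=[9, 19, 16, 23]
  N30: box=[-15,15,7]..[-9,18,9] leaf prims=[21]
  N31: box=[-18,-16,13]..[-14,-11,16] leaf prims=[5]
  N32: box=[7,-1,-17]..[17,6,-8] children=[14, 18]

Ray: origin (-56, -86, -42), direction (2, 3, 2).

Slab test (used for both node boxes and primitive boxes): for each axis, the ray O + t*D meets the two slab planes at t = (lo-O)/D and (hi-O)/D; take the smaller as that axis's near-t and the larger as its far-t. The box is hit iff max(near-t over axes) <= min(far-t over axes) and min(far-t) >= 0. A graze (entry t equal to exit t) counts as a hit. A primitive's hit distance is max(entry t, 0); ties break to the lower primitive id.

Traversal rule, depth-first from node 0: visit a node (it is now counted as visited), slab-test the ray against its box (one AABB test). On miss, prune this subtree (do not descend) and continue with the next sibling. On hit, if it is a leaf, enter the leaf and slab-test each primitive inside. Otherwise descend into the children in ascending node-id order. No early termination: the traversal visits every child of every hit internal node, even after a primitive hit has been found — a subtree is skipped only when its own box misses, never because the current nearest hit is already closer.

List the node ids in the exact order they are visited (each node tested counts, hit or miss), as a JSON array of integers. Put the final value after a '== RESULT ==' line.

Traverse from the root:
N0 x:[19,39] y:[23,107/3] z:[25/2,29] -> hit [23,29], descend [2, 21, 24, 29]
  N2 x:[19,55/2] y:[23,80/3] z:[35/2,29] -> hit [23,80/3], descend [1, 12, 22, 31]
    N1 x:[21,24] y:[23,25] z:[47/2,53/2] -> hit [47/2,24] leaf, test {P8@t=47/2}
    N12 x:[25,55/2] y:[73/3,80/3] z:[24,26] -> hit [25,26], descend [17, 20]
      N17 x:[25,51/2] y:[73/3,77/3] z:[25,26] -> hit [25,51/2] leaf, test {P13@t=25}
      N20 x:[27,55/2] y:[74/3,80/3] z:[24,51/2] -> miss, prune
    N22 x:[20,21] y:[74/3,76/3] z:[35/2,41/2] -> miss, prune
    N31 x:[19,21] y:[70/3,25] z:[55/2,29] -> miss, prune
  N21 x:[41/2,39] y:[86/3,106/3] z:[41/2,28] -> miss, prune
  N24 x:[24,73/2] y:[85/3,107/3] z:[25/2,37/2] -> miss, prune
  N29 x:[65/2,39] y:[70/3,86/3] z:[29/2,55/2] -> miss, prune

Visited [0, 2, 1, 12, 17, 20, 22, 31, 21, 24, 29]. Tests: 11 box, 2 leaf. Nearest: P8.

== RESULT ==
[0, 2, 1, 12, 17, 20, 22, 31, 21, 24, 29]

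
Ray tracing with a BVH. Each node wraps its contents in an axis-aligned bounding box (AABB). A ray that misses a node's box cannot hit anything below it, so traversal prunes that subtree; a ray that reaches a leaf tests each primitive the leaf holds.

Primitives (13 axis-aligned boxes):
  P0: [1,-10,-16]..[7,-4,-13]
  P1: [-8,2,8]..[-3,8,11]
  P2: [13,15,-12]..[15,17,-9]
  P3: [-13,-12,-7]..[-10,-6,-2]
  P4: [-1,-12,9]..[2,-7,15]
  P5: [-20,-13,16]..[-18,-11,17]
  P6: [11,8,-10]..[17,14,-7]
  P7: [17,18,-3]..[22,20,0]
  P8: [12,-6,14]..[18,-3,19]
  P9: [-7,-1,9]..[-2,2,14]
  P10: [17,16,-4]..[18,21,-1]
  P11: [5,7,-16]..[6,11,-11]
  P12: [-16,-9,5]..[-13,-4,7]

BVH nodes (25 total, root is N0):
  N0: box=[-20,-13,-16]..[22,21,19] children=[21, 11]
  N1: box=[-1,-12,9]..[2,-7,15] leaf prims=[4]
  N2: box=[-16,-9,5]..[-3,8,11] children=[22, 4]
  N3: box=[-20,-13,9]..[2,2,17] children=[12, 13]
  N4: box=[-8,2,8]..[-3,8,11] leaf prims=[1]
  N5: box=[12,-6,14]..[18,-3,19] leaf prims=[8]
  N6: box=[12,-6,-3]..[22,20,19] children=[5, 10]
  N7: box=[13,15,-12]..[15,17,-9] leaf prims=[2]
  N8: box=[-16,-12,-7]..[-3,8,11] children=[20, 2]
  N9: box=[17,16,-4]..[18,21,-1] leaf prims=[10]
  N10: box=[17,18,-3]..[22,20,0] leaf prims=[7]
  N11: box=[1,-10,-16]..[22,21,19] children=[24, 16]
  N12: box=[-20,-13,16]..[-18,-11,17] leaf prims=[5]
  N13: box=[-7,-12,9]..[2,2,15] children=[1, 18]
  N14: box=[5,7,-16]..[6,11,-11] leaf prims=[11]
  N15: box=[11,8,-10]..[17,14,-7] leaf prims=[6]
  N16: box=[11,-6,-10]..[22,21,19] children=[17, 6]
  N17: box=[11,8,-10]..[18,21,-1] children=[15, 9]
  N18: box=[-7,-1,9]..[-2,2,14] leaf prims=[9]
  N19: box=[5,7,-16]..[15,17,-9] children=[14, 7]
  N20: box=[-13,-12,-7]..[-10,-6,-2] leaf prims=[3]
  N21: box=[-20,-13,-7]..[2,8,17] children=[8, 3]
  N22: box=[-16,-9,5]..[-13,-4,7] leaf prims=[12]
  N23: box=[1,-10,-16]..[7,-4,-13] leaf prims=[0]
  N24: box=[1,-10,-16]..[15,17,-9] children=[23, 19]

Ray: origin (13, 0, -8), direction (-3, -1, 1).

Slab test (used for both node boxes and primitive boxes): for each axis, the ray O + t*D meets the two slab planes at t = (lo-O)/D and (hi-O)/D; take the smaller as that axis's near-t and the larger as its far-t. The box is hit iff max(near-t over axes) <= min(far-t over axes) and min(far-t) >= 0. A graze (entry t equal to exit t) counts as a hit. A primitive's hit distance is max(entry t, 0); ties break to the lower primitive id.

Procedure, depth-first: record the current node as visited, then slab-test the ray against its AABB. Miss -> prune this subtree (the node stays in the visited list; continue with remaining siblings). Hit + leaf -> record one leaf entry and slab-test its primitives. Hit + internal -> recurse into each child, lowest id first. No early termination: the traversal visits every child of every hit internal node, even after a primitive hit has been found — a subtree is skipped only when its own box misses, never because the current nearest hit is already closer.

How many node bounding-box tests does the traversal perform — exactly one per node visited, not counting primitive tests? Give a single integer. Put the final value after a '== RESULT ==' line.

Trace the traversal:
N0 x:[-3,11] y:[-21,13] z:[-8,27] -> hit [-3,11], descend [11, 21]
  N11 x:[-3,4] y:[-21,10] z:[-8,27] -> hit [-3,4], descend [16, 24]
    N16 x:[-3,2/3] y:[-21,6] z:[-2,27] -> hit [-2,2/3], descend [6, 17]
      N6 x:[-3,1/3] y:[-20,6] z:[5,27] -> miss, prune
      N17 x:[-5/3,2/3] y:[-21,-8] z:[-2,7] -> miss, prune
    N24 x:[-2/3,4] y:[-17,10] z:[-8,-1] -> miss, prune
  N21 x:[11/3,11] y:[-8,13] z:[1,25] -> hit [11/3,11], descend [3, 8]
    N3 x:[11/3,11] y:[-2,13] z:[17,25] -> miss, prune
    N8 x:[16/3,29/3] y:[-8,12] z:[1,19] -> hit [16/3,29/3], descend [2, 20]
      N2 x:[16/3,29/3] y:[-8,9] z:[13,19] -> miss, prune
      N20 x:[23/3,26/3] y:[6,12] z:[1,6] -> miss, prune

Summary -> nodes [0, 11, 16, 6, 17, 24, 21, 3, 8, 2, 20]; box-tests=11; leaf-entries=0; first=miss

== RESULT ==
11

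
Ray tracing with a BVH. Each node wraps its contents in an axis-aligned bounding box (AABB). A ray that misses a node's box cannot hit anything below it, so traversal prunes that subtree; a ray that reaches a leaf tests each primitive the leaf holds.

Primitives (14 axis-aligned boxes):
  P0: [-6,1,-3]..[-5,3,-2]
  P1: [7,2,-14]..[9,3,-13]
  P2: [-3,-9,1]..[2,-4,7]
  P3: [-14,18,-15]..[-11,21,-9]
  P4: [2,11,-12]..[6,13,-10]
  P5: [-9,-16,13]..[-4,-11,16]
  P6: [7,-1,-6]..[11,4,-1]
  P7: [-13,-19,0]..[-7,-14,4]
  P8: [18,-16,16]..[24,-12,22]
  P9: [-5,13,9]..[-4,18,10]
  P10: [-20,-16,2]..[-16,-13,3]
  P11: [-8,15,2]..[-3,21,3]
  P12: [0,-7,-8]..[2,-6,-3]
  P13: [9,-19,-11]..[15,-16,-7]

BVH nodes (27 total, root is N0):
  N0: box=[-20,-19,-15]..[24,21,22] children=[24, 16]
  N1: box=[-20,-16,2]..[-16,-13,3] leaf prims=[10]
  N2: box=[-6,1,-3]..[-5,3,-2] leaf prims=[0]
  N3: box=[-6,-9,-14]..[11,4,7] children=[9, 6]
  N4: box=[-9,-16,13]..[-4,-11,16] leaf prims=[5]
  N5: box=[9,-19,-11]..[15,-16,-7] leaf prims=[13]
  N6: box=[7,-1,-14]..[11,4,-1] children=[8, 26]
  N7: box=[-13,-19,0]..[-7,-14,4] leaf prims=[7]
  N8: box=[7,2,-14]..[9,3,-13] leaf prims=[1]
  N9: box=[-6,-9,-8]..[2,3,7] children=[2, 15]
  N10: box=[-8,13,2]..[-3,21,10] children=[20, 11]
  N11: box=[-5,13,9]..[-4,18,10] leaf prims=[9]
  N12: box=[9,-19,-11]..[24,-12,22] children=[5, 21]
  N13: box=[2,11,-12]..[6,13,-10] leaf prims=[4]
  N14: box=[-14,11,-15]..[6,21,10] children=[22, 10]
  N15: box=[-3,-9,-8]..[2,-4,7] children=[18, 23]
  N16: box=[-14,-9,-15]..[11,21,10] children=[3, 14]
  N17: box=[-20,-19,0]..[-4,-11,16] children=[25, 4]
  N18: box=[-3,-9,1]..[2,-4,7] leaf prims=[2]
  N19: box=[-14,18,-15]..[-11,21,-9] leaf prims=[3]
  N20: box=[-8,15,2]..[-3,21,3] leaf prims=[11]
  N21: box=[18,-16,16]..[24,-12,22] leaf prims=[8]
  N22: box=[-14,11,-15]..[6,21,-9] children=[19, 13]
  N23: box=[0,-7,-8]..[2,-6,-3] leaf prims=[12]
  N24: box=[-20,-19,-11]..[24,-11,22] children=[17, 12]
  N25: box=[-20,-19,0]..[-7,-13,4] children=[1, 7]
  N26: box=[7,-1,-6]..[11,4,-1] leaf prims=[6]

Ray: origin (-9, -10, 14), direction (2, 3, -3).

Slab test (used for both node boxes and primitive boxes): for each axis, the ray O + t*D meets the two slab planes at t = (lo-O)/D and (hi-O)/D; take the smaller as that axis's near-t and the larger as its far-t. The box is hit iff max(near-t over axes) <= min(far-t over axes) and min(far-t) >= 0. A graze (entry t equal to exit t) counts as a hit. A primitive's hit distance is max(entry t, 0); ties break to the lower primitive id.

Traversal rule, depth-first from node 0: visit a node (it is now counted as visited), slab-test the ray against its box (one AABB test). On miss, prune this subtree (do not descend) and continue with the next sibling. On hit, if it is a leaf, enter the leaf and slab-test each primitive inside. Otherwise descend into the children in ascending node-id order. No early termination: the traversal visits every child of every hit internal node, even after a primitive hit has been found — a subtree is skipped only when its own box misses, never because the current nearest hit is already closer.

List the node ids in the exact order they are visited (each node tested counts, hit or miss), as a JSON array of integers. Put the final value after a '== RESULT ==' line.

Walk:
N0 x:[-11/2,33/2] y:[-3,31/3] z:[-8/3,29/3] -> hit [-8/3,29/3], descend [16, 24]
  N16 x:[-5/2,10] y:[1/3,31/3] z:[4/3,29/3] -> hit [4/3,29/3], descend [3, 14]
    N3 x:[3/2,10] y:[1/3,14/3] z:[7/3,28/3] -> hit [7/3,14/3], descend [6, 9]
      N6 x:[8,10] y:[3,14/3] z:[5,28/3] -> miss, prune
      N9 x:[3/2,11/2] y:[1/3,13/3] z:[7/3,22/3] -> hit [7/3,13/3], descend [2, 15]
        N2 x:[3/2,2] y:[11/3,13/3] z:[16/3,17/3] -> miss, prune
        N15 x:[3,11/2] y:[1/3,2] z:[7/3,22/3] -> miss, prune
    N14 x:[-5/2,15/2] y:[7,31/3] z:[4/3,29/3] -> hit [7,15/2], descend [10, 22]
      N10 x:[1/2,3] y:[23/3,31/3] z:[4/3,4] -> miss, prune
      N22 x:[-5/2,15/2] y:[7,31/3] z:[23/3,29/3] -> miss, prune
  N24 x:[-11/2,33/2] y:[-3,-1/3] z:[-8/3,25/3] -> miss, prune

Summary -> nodes [0, 16, 3, 6, 9, 2, 15, 14, 10, 22, 24]; box-tests=11; leaf-entries=0; first=miss

== RESULT ==
[0, 16, 3, 6, 9, 2, 15, 14, 10, 22, 24]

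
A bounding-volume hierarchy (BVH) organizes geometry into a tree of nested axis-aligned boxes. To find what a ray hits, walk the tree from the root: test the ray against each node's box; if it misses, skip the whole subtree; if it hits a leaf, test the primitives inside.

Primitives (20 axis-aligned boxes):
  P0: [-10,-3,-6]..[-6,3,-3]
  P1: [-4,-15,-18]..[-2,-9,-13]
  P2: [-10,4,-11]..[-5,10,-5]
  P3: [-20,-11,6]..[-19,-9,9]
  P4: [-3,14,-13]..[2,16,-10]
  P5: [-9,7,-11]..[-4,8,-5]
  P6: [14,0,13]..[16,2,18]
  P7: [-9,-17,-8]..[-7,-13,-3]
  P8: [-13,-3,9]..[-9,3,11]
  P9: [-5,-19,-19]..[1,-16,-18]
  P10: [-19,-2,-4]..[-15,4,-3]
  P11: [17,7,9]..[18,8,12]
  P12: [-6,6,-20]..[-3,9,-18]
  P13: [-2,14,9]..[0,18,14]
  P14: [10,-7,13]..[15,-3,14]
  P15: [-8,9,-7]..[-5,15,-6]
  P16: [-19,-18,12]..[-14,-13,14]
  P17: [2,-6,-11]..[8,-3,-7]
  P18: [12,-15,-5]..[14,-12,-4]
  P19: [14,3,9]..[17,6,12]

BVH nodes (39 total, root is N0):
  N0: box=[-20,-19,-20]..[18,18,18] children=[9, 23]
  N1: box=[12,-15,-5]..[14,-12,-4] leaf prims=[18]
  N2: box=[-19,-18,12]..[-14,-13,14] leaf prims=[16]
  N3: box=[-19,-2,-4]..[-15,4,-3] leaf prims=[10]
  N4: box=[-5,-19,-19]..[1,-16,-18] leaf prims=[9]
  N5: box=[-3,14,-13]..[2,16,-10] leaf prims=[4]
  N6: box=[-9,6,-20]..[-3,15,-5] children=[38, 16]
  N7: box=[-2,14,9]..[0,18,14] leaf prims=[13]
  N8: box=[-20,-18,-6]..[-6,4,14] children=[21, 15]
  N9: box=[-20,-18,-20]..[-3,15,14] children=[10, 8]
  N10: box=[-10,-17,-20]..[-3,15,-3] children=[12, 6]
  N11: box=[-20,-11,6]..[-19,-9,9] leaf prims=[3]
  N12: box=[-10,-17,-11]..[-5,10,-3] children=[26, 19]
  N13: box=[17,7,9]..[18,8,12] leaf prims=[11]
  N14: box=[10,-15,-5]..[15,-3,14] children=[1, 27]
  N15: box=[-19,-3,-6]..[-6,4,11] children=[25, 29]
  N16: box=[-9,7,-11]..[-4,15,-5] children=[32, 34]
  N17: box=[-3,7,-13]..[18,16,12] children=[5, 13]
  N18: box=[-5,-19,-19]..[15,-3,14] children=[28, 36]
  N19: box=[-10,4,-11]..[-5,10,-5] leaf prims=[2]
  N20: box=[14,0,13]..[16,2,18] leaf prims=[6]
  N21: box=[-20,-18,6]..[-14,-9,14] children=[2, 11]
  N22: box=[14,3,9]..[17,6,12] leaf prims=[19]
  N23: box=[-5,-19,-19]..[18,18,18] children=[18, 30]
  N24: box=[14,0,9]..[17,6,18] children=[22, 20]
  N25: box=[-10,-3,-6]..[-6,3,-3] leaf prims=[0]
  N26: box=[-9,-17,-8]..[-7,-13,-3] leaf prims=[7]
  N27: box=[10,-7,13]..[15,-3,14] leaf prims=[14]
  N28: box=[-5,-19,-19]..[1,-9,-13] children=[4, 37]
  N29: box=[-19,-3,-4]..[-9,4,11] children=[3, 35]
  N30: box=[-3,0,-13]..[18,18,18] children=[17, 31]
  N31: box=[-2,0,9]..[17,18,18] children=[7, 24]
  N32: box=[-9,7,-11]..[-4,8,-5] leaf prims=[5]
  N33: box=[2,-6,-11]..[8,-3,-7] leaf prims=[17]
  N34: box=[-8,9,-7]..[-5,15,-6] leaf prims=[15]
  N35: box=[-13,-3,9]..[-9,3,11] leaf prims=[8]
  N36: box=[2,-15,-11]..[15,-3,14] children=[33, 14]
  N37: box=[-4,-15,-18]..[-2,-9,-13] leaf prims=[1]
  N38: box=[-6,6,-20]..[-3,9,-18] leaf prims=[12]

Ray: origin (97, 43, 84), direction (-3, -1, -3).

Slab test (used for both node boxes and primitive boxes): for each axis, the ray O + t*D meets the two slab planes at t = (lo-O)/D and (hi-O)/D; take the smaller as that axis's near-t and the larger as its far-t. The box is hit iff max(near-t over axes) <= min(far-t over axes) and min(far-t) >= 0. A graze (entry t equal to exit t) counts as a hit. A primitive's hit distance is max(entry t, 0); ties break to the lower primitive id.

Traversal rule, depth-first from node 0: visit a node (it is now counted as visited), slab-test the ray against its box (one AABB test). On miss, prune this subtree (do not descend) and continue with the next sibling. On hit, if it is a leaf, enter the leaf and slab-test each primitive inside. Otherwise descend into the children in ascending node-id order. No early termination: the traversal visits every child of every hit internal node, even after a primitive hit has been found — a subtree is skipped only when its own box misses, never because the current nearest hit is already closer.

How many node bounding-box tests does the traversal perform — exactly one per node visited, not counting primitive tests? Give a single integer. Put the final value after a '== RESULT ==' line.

Traverse from the root:
N0 x:[79/3,39] y:[25,62] z:[22,104/3] -> hit [79/3,104/3], descend [9, 23]
  N9 x:[100/3,39] y:[28,61] z:[70/3,104/3] -> hit [100/3,104/3], descend [8, 10]
    N8 x:[103/3,39] y:[39,61] z:[70/3,30] -> miss, prune
    N10 x:[100/3,107/3] y:[28,60] z:[29,104/3] -> hit [100/3,104/3], descend [6, 12]
      N6 x:[100/3,106/3] y:[28,37] z:[89/3,104/3] -> hit [100/3,104/3], descend [16, 38]
        N16 x:[101/3,106/3] y:[28,36] z:[89/3,95/3] -> miss, prune
        N38 x:[100/3,103/3] y:[34,37] z:[34,104/3] -> hit [34,103/3] leaf, test {P12@t=34}
      N12 x:[34,107/3] y:[33,60] z:[29,95/3] -> miss, prune
  N23 x:[79/3,34] y:[25,62] z:[22,103/3] -> hit [79/3,34], descend [18, 30]
    N18 x:[82/3,34] y:[46,62] z:[70/3,103/3] -> miss, prune
    N30 x:[79/3,100/3] y:[25,43] z:[22,97/3] -> hit [79/3,97/3], descend [17, 31]
      N17 x:[79/3,100/3] y:[27,36] z:[24,97/3] -> hit [27,97/3], descend [5, 13]
        N5 x:[95/3,100/3] y:[27,29] z:[94/3,97/3] -> miss, prune
        N13 x:[79/3,80/3] y:[35,36] z:[24,25] -> miss, prune
      N31 x:[80/3,33] y:[25,43] z:[22,25] -> miss, prune

Summary -> nodes [0, 9, 8, 10, 6, 16, 38, 12, 23, 18, 30, 17, 5, 13, 31]; box-tests=15; leaf-entries=1; first=P12

== RESULT ==
15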